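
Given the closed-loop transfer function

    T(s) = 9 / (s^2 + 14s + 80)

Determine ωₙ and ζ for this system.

Compare the denominator to the standard form s^2 + 2ζωₙs + ωₙ².
ωₙ² = 80, so ωₙ = √80 ≈ 8.944 rad/s.
2ζωₙ = 14, so ζ = 14/(2·√80) ≈ 0.7826.

ωₙ ≈ 8.944 rad/s, ζ ≈ 0.7826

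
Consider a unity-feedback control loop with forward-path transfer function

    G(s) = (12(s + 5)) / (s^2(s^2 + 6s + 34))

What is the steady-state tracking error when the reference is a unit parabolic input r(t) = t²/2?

e_ss = 0.5667

G(s) has 2 poles at the origin.
This is a Type 2 system. Ka = lim_{s→0} s^2·G(s) = 60/34 = 30/17.
e_ss = 1/Ka = 1/(30/17) = 17/30 ≈ 0.5667.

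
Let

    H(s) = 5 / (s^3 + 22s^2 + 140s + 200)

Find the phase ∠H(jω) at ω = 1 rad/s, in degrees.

At s = j1: numerator = 5, denominator = 178 + j139.
∠H = ∠num − ∠den = 0° − (37.986°) = -37.99°.

∠H(j1) ≈ -37.99°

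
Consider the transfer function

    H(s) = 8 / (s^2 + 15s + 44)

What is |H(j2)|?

Substitute s = j2: numerator = 8, denominator = 40 + j30.
|H(j2)| = |8| / |40 + j30| = 8 / 50 = 0.1600.

|H(j2)| = 0.1600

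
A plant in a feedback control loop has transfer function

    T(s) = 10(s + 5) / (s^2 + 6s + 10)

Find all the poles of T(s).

s = -3 ± j

The poles are the roots of the denominator s^2 + 6s + 10 = 0.
Using the quadratic formula: s = (-6 ± √(-4))/2 = -3 ± 1j.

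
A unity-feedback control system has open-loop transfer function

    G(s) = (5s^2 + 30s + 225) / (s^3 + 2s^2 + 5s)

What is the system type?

Factor s from the denominator: s^3 + 2s^2 + 5s = s·(s^2 + 2s + 5).
There is 1 pole at the origin, so the system is Type 1.

Type 1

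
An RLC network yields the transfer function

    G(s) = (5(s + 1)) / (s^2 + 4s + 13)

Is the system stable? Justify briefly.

stable

The denominator s^2 + 4s + 13 factors as (s^2 + 4s + 13), giving poles at s = -2 + 3j, -2 - 3j.
Since all poles lie strictly in the left half-plane, the system is stable.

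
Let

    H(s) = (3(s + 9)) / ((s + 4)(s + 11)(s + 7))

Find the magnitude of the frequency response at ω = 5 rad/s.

|H(j5)| ≈ 0.04641

Substitute s = j5: numerator = 27 + j15, denominator = -242 + j620.
|H(j5)| = |27 + j15| / |-242 + j620| = 30.887 / 665.56 ≈ 0.04641.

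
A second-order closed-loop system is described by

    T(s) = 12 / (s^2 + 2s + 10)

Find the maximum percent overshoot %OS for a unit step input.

Comparing s^2 + 2s + 10 to s^2 + 2ζωₙs + ωₙ²: ωₙ = √10 ≈ 3.162 rad/s and ζ = 2/(2·√10) ≈ 0.3162.
%OS = 100·exp(−πζ/√(1−ζ²)) = 100·exp(−π·0.3162/√(1−0.3162²)) ≈ 35.1%.

%OS ≈ 35.1%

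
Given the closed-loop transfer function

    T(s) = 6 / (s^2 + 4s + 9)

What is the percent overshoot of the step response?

Comparing s^2 + 4s + 9 to s^2 + 2ζωₙs + ωₙ²: ωₙ = 3 rad/s and ζ = 4/(2·3) ≈ 0.6667.
%OS = 100·exp(−πζ/√(1−ζ²)) = 100·exp(−π·0.6667/√(1−0.6667²)) ≈ 6.02%.

%OS ≈ 6.02%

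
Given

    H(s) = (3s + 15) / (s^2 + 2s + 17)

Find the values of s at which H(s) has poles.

s = -1 ± 4j

The poles are the roots of the denominator s^2 + 2s + 17 = 0.
Using the quadratic formula: s = (-2 ± √(-64))/2 = -1 ± 4j.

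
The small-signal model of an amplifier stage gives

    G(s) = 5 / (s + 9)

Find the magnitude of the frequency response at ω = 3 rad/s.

Substitute s = j3: numerator = 5, denominator = 9 + j3.
|G(j3)| = |5| / |9 + j3| = 5 / 9.4868 ≈ 0.5270.

|G(j3)| ≈ 0.5270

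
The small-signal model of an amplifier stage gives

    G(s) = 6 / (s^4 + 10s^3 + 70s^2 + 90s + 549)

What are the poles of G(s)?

s = 3j, -3j, -5 + 6j, -5 - 6j

The poles are the roots of the denominator s^4 + 10s^3 + 70s^2 + 90s + 549 = 0.
No real roots exist; factor into two real quadratics: (s^2 + 9)(s^2 + 10s + 61) = 0.
Each quadratic gives a conjugate pair via the quadratic formula.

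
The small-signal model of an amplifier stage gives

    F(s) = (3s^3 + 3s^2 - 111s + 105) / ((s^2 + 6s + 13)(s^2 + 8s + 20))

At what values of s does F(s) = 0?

s = 5, 1, -7

Set the numerator to zero: 3s^3 + 3s^2 - 111s + 105 = 0, i.e. 3·(s^3 + s^2 - 37s + 35) = 0.
Factoring: (s - 5)(s - 1)(s + 7) = 0.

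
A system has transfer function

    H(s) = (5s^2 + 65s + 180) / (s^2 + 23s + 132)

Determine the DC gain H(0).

Set s = 0: H(0) = (180) / (132) = 15/11.

H(0) = 15/11 ≈ 1.364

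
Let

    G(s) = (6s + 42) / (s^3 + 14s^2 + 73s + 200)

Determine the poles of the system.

The poles are the roots of the denominator s^3 + 14s^2 + 73s + 200 = 0.
Trying s = -8: the polynomial evaluates to 0, so (s + 8) is a factor.
Dividing out leaves s^2 + 6s + 25 = 0.
The quadratic formula then gives s = -3 ± 4j.

s = -3 + 4j, -3 - 4j, -8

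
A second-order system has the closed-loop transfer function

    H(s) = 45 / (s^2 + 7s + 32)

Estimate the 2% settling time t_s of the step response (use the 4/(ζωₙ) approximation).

Comparing s^2 + 7s + 32 to s^2 + 2ζωₙs + ωₙ²: ωₙ = √32 ≈ 5.657 rad/s and ζ = 7/(2·√32) ≈ 0.6187.
ζωₙ = 7/2 = 3.5, so t_s ≈ 4/(ζωₙ) = 4/3.5 ≈ 1.143 s.

t_s ≈ 1.143 s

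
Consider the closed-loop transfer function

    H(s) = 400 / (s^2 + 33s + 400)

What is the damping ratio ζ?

Compare the denominator to the standard form s^2 + 2ζωₙs + ωₙ².
ωₙ² = 400, so ωₙ = 20 rad/s.
2ζωₙ = 33, so ζ = 33/(2·20) = 0.825.

ζ = 0.825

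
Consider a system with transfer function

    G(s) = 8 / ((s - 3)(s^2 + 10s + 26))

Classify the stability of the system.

The poles can be read from the denominator factors: s = 3, -5 ± j.
Since the pole(s) at s = 3 lie in the right half-plane, the system is unstable.

unstable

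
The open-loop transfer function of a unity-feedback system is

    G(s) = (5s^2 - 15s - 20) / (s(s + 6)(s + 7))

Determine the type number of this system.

Type 1

The denominator has 1 factor of s at the origin (free integrator), so this is a Type 1 system.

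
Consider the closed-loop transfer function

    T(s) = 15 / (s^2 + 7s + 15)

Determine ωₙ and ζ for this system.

ωₙ ≈ 3.873 rad/s, ζ ≈ 0.9037

Compare the denominator to the standard form s^2 + 2ζωₙs + ωₙ².
ωₙ² = 15, so ωₙ = √15 ≈ 3.873 rad/s.
2ζωₙ = 7, so ζ = 7/(2·√15) ≈ 0.9037.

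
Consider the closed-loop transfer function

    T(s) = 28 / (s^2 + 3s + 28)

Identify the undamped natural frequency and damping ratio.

Compare the denominator to the standard form s^2 + 2ζωₙs + ωₙ².
ωₙ² = 28, so ωₙ = √28 ≈ 5.292 rad/s.
2ζωₙ = 3, so ζ = 3/(2·√28) ≈ 0.2835.

ωₙ ≈ 5.292 rad/s, ζ ≈ 0.2835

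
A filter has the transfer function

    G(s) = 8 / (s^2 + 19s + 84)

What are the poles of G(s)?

s = -12, -7

The poles are the roots of the denominator s^2 + 19s + 84 = 0.
Factoring: (s + 12)(s + 7) = 0, so s = -12 and s = -7.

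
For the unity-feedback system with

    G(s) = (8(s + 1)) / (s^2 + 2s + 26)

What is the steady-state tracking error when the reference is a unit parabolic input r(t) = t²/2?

e_ss = ∞

G(s) has no poles at the origin.
This is a Type 0 system; Ka = lim_{s→0} s^2·G(s) = 0, so the steady-state error for a parabola input is infinite.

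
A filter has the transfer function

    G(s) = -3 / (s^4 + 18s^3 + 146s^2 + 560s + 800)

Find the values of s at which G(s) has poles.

s = -4, -5 + 5j, -5 - 5j, -4

The poles are the roots of the denominator s^4 + 18s^3 + 146s^2 + 560s + 800 = 0.
Trying s = -4: the polynomial evaluates to 0, so (s + 4) is a factor.
Dividing out leaves s^3 + 14s^2 + 90s + 200 = 0.
This factors further as (s^2 + 10s + 50)(s + 4) = 0.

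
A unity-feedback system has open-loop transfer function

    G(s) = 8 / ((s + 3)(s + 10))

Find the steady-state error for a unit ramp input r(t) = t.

e_ss = ∞

G(s) has no poles at the origin.
This is a Type 0 system; Kv = lim_{s→0} s·G(s) = 0, so the steady-state error for a ramp input is infinite.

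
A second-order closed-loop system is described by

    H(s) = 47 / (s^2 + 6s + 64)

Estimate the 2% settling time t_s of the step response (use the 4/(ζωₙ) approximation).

Comparing s^2 + 6s + 64 to s^2 + 2ζωₙs + ωₙ²: ωₙ = 8 rad/s and ζ = 6/(2·8) = 0.375.
ζωₙ = 6/2 = 3, so t_s ≈ 4/(ζωₙ) = 4/3 ≈ 1.333 s.

t_s ≈ 1.333 s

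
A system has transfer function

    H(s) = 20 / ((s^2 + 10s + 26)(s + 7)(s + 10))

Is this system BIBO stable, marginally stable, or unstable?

stable

The poles can be read from the denominator factors: s = -5 ± j, -7, -10.
Since all poles lie strictly in the left half-plane, the system is stable.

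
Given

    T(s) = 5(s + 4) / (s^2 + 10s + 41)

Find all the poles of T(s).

s = -5 + 4j, -5 - 4j

The poles are the roots of the denominator s^2 + 10s + 41 = 0.
Using the quadratic formula: s = (-10 ± √(-64))/2 = -5 ± 4j.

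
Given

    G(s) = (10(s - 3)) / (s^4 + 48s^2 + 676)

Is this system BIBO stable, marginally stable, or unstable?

The denominator s^4 + 48s^2 + 676 factors as (s^2 + 2s + 26)(s^2 - 2s + 26), giving poles at s = -1 + 5j, -1 - 5j, 1 + 5j, 1 - 5j.
Since the pole(s) at s = 1 + 5j, 1 - 5j lie in the right half-plane, the system is unstable.

unstable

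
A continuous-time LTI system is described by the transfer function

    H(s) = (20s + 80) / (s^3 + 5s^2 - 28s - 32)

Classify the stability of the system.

unstable

The denominator s^3 + 5s^2 - 28s - 32 factors as (s - 4)(s + 8)(s + 1), giving poles at s = 4, -8, -1.
Since the pole(s) at s = 4 lie in the right half-plane, the system is unstable.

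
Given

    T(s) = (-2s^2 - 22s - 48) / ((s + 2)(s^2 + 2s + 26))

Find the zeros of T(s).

Set the numerator to zero: -2s^2 - 22s - 48 = 0, i.e. -2·(s^2 + 11s + 24) = 0.
Factoring: (s + 8)(s + 3) = 0.

s = -8, -3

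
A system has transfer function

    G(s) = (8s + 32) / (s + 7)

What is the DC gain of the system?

G(0) = 32/7 ≈ 4.571

Set s = 0: G(0) = (32) / (7) = 32/7.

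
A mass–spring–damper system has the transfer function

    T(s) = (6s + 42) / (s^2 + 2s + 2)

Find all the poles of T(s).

The poles are the roots of the denominator s^2 + 2s + 2 = 0.
Using the quadratic formula: s = (-2 ± √(-4))/2 = -1 ± 1j.

s = -1 + j, -1 - j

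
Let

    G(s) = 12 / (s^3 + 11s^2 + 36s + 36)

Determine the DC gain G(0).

Set s = 0: G(0) = (12) / (36) = 1/3.

G(0) = 1/3 ≈ 0.3333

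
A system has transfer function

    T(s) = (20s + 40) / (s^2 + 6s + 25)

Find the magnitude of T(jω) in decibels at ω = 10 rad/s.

Substitute s = j10: numerator = 40 + j200, denominator = -75 + j60.
|T(j10)| = |40 + j200| / |-75 + j60| = 203.96 / 96.047 ≈ 2.124.
In decibels: 20·log₁₀(2.124) ≈ 6.54 dB.

|T(j10)|_dB ≈ 6.54 dB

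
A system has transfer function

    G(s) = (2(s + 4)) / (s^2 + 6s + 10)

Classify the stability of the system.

stable

The poles can be read from the denominator factors: s = -3 ± j.
Since all poles lie strictly in the left half-plane, the system is stable.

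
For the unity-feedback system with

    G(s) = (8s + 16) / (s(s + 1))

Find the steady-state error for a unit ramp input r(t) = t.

e_ss = 0.06250

G(s) has one pole at the origin.
This is a Type 1 system. Kv = lim_{s→0} s·G(s) = 16/1.
e_ss = 1/Kv = 1/(16) = 1/16 ≈ 0.06250.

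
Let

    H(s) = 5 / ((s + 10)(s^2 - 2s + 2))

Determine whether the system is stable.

unstable

The poles can be read from the denominator factors: s = -10, 1 ± j.
Since the pole(s) at s = 1 ± j lie in the right half-plane, the system is unstable.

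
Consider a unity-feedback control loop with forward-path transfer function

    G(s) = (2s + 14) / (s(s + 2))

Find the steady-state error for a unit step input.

e_ss = 0

G(s) has one pole at the origin.
This is a Type 1 system; for a step input the steady-state error is zero.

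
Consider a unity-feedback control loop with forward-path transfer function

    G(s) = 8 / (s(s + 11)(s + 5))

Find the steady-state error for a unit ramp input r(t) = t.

G(s) has one pole at the origin.
This is a Type 1 system. Kv = lim_{s→0} s·G(s) = 8/55.
e_ss = 1/Kv = 1/(8/55) = 55/8 ≈ 6.875.

e_ss = 6.875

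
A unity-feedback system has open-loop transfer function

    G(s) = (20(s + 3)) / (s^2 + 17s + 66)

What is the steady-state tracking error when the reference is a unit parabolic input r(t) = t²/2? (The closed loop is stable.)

G(s) has no poles at the origin.
This is a Type 0 system; Ka = lim_{s→0} s^2·G(s) = 0, so the steady-state error for a parabola input is infinite.

e_ss = ∞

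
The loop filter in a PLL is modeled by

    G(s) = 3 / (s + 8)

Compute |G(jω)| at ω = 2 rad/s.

|G(j2)| ≈ 0.3638

Substitute s = j2: numerator = 3, denominator = 8 + j2.
|G(j2)| = |3| / |8 + j2| = 3 / 8.2462 ≈ 0.3638.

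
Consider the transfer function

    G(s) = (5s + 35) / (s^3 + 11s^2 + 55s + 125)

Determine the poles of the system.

The poles are the roots of the denominator s^3 + 11s^2 + 55s + 125 = 0.
Trying s = -5: the polynomial evaluates to 0, so (s + 5) is a factor.
Dividing out leaves s^2 + 6s + 25 = 0.
The quadratic formula then gives s = -3 ± 4j.

s = -3 ± 4j, -5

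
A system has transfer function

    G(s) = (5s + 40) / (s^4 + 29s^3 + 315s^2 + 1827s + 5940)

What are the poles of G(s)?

The poles are the roots of the denominator s^4 + 29s^3 + 315s^2 + 1827s + 5940 = 0.
Trying s = -11: the polynomial evaluates to 0, so (s + 11) is a factor.
Dividing out leaves s^3 + 18s^2 + 117s + 540 = 0.
This factors further as (s + 12)(s^2 + 6s + 45) = 0.

s = -11, -12, -3 + 6j, -3 - 6j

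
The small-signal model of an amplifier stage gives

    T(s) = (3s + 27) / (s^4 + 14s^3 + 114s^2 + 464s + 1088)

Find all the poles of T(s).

The poles are the roots of the denominator s^4 + 14s^3 + 114s^2 + 464s + 1088 = 0.
No real roots exist; factor into two real quadratics: (s^2 + 8s + 32)(s^2 + 6s + 34) = 0.
Each quadratic gives a conjugate pair via the quadratic formula.

s = -4 + 4j, -4 - 4j, -3 + 5j, -3 - 5j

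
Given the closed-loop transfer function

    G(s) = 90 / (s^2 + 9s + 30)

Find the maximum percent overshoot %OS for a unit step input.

Comparing s^2 + 9s + 30 to s^2 + 2ζωₙs + ωₙ²: ωₙ = √30 ≈ 5.477 rad/s and ζ = 9/(2·√30) ≈ 0.8216.
%OS = 100·exp(−πζ/√(1−ζ²)) = 100·exp(−π·0.8216/√(1−0.8216²)) ≈ 1.08%.

%OS ≈ 1.08%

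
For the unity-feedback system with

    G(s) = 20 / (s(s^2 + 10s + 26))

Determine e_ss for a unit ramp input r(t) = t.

G(s) has one pole at the origin.
This is a Type 1 system. Kv = lim_{s→0} s·G(s) = 20/26 = 10/13.
e_ss = 1/Kv = 1/(10/13) = 13/10 ≈ 1.300.

e_ss = 1.300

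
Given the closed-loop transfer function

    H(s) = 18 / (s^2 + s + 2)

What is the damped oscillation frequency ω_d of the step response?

ω_d ≈ 1.323 rad/s

Comparing s^2 + s + 2 to s^2 + 2ζωₙs + ωₙ²: ωₙ = √2 ≈ 1.414 rad/s and ζ = 1/(2·√2) ≈ 0.3536.
ζωₙ = 1/2 = 0.5, so ω_d = ωₙ√(1−ζ²) = √(ωₙ² − (ζωₙ)²) = √(2 − 0.5²) = √1.75 ≈ 1.323 rad/s.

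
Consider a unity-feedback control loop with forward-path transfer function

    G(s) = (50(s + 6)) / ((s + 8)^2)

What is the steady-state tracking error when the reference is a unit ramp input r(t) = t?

G(s) has no poles at the origin.
This is a Type 0 system; Kv = lim_{s→0} s·G(s) = 0, so the steady-state error for a ramp input is infinite.

e_ss = ∞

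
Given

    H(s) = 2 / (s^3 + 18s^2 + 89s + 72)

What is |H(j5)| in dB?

Substitute s = j5: numerator = 2, denominator = -378 + j320.
|H(j5)| = |2| / |-378 + j320| = 2 / 495.26 ≈ 0.004038.
In decibels: 20·log₁₀(0.004038) ≈ -47.9 dB.

|H(j5)|_dB ≈ -47.9 dB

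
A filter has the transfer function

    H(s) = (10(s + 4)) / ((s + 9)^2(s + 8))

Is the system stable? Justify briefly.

stable

The poles can be read from the denominator factors: s = -9, -9, -8.
Since all poles lie strictly in the left half-plane, the system is stable.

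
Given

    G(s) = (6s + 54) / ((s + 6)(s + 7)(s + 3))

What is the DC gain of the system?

Set s = 0: G(0) = (54) / (126) = 3/7.

G(0) = 3/7 ≈ 0.4286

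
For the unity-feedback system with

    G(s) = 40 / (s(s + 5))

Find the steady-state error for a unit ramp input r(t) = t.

e_ss = 0.1250

G(s) has one pole at the origin.
This is a Type 1 system. Kv = lim_{s→0} s·G(s) = 40/5 = 8.
e_ss = 1/Kv = 1/(8) = 1/8 ≈ 0.1250.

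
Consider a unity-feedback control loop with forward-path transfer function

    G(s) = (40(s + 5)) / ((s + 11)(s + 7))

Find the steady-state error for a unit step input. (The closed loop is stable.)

e_ss = 0.2780

G(s) has no poles at the origin.
This is a Type 0 system. Kp = lim_{s→0} G(s) = 200/77.
e_ss = 1/(1 + Kp) = 1/(1 + 200/77) = 77/277 ≈ 0.2780.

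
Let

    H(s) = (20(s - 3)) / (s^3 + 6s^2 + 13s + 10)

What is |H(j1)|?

|H(j1)| = 5

Substitute s = j1: numerator = -60 + j20, denominator = 4 + j12.
|H(j1)| = |-60 + j20| / |4 + j12| = 63.246 / 12.649 = 5.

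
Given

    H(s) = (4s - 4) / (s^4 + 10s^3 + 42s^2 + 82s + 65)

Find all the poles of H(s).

The poles are the roots of the denominator s^4 + 10s^3 + 42s^2 + 82s + 65 = 0.
No real roots exist; factor into two real quadratics: (s^2 + 6s + 13)(s^2 + 4s + 5) = 0.
Each quadratic gives a conjugate pair via the quadratic formula.

s = -3 + 2j, -3 - 2j, -2 + j, -2 - j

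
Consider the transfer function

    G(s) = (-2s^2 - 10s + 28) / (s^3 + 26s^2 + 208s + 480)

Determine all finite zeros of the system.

Set the numerator to zero: -2s^2 - 10s + 28 = 0, i.e. -2·(s^2 + 5s - 14) = 0.
Factoring: (s + 7)(s - 2) = 0.

s = -7, 2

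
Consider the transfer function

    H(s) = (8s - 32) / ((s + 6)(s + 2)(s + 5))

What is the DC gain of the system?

Set s = 0: H(0) = (-32) / (60) = -8/15.

H(0) = -8/15 ≈ -0.5333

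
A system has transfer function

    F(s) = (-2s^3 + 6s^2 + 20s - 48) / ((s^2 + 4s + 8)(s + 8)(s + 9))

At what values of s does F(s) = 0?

Set the numerator to zero: -2s^3 + 6s^2 + 20s - 48 = 0, i.e. -2·(s^3 - 3s^2 - 10s + 24) = 0.
Factoring: (s + 3)(s - 2)(s - 4) = 0.

s = -3, 2, 4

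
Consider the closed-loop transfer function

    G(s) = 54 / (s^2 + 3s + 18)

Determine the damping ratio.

ζ ≈ 0.3536

Compare the denominator to the standard form s^2 + 2ζωₙs + ωₙ².
ωₙ² = 18, so ωₙ = √18 ≈ 4.243 rad/s.
2ζωₙ = 3, so ζ = 3/(2·√18) ≈ 0.3536.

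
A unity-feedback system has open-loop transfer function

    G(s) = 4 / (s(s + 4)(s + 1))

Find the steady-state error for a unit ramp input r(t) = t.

G(s) has one pole at the origin.
This is a Type 1 system. Kv = lim_{s→0} s·G(s) = 4/4 = 1.
e_ss = 1/Kv = 1/(1) = 1.

e_ss = 1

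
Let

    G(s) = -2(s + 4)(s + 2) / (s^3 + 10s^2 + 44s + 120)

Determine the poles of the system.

The poles are the roots of the denominator s^3 + 10s^2 + 44s + 120 = 0.
Trying s = -6: the polynomial evaluates to 0, so (s + 6) is a factor.
Dividing out leaves s^2 + 4s + 20 = 0.
The quadratic formula then gives s = -2 ± 4j.

s = -2 ± 4j, -6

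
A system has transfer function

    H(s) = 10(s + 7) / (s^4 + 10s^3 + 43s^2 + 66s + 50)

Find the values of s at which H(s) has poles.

s = -4 + 3j, -4 - 3j, -1 + j, -1 - j

The poles are the roots of the denominator s^4 + 10s^3 + 43s^2 + 66s + 50 = 0.
No real roots exist; factor into two real quadratics: (s^2 + 8s + 25)(s^2 + 2s + 2) = 0.
Each quadratic gives a conjugate pair via the quadratic formula.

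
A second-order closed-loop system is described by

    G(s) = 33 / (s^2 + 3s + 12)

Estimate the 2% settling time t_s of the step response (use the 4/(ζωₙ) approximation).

Comparing s^2 + 3s + 12 to s^2 + 2ζωₙs + ωₙ²: ωₙ = √12 ≈ 3.464 rad/s and ζ = 3/(2·√12) ≈ 0.4330.
ζωₙ = 3/2 = 1.5, so t_s ≈ 4/(ζωₙ) = 4/1.5 ≈ 2.667 s.

t_s ≈ 2.667 s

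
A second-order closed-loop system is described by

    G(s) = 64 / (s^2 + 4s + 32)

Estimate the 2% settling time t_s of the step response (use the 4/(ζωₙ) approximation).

t_s ≈ 2 s

Comparing s^2 + 4s + 32 to s^2 + 2ζωₙs + ωₙ²: ωₙ = √32 ≈ 5.657 rad/s and ζ = 4/(2·√32) ≈ 0.3536.
ζωₙ = 4/2 = 2, so t_s ≈ 4/(ζωₙ) = 4/2 = 2 s.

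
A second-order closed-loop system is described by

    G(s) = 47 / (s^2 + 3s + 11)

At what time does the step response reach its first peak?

t_p ≈ 1.062 s

Comparing s^2 + 3s + 11 to s^2 + 2ζωₙs + ωₙ²: ωₙ = √11 ≈ 3.317 rad/s and ζ = 3/(2·√11) ≈ 0.4523.
ζωₙ = 3/2 = 1.5, so ω_d = ωₙ√(1−ζ²) = √(ωₙ² − (ζωₙ)²) = √(11 − 1.5²) = √8.75 ≈ 2.958 rad/s.
t_p = π/ω_d = π/2.958 ≈ 1.062 s.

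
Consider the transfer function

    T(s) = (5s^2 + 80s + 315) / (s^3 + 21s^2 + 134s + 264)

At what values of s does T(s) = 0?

Set the numerator to zero: 5s^2 + 80s + 315 = 0, i.e. 5·(s^2 + 16s + 63) = 0.
Factoring: (s + 7)(s + 9) = 0.

s = -7, -9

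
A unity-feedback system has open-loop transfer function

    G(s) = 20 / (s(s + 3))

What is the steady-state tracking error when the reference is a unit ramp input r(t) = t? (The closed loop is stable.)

G(s) has one pole at the origin.
This is a Type 1 system. Kv = lim_{s→0} s·G(s) = 20/3.
e_ss = 1/Kv = 1/(20/3) = 3/20 ≈ 0.1500.

e_ss = 0.1500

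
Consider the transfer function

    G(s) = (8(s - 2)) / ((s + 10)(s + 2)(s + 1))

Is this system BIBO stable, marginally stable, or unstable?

The poles can be read from the denominator factors: s = -10, -2, -1.
Since all poles lie strictly in the left half-plane, the system is stable.

stable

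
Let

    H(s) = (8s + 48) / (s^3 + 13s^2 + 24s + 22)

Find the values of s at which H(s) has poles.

s = -1 + j, -1 - j, -11

The poles are the roots of the denominator s^3 + 13s^2 + 24s + 22 = 0.
Trying s = -11: the polynomial evaluates to 0, so (s + 11) is a factor.
Dividing out leaves s^2 + 2s + 2 = 0.
The quadratic formula then gives s = -1 ± 1j.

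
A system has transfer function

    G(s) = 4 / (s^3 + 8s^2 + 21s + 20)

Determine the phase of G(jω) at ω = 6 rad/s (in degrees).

∠G(j6) ≈ 161.4°

At s = j6: numerator = 4, denominator = -268 - j90.
∠G = ∠num − ∠den = 0° − (-161.44°) = 161.4°.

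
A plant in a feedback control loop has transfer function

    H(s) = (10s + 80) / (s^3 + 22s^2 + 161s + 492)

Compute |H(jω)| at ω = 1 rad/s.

|H(j1)| ≈ 0.1624

Substitute s = j1: numerator = 80 + j10, denominator = 470 + j160.
|H(j1)| = |80 + j10| / |470 + j160| = 80.623 / 496.49 ≈ 0.1624.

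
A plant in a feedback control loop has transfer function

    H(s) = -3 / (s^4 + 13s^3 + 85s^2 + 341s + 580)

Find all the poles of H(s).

s = -2 + 5j, -2 - 5j, -5, -4

The poles are the roots of the denominator s^4 + 13s^3 + 85s^2 + 341s + 580 = 0.
Trying s = -5: the polynomial evaluates to 0, so (s + 5) is a factor.
Dividing out leaves s^3 + 8s^2 + 45s + 116 = 0.
This factors further as (s^2 + 4s + 29)(s + 4) = 0.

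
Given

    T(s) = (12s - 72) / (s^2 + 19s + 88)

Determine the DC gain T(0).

Set s = 0: T(0) = (-72) / (88) = -9/11.

T(0) = -9/11 ≈ -0.8182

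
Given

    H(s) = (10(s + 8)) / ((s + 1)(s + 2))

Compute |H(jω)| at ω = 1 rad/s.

|H(j1)| ≈ 25.50

Substitute s = j1: numerator = 80 + j10, denominator = 1 + j3.
|H(j1)| = |80 + j10| / |1 + j3| = 80.623 / 3.1623 ≈ 25.50.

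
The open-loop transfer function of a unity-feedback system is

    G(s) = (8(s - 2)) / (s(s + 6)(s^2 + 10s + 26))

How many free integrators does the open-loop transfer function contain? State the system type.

Type 1

The denominator has 1 factor of s at the origin (free integrator), so this is a Type 1 system.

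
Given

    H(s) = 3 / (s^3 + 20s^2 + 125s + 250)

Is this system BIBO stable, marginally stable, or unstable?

stable

The denominator s^3 + 20s^2 + 125s + 250 factors as (s + 10)(s + 5)^2, giving poles at s = -10, -5, -5.
Since all poles lie strictly in the left half-plane, the system is stable.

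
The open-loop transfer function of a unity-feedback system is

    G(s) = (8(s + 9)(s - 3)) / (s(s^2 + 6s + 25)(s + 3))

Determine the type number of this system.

Type 1

The denominator has 1 factor of s at the origin (free integrator), so this is a Type 1 system.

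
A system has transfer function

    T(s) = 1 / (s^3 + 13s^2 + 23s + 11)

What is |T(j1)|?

Substitute s = j1: numerator = 1, denominator = -2 + j22.
|T(j1)| = |1| / |-2 + j22| = 1 / 22.091 ≈ 0.04527.

|T(j1)| ≈ 0.04527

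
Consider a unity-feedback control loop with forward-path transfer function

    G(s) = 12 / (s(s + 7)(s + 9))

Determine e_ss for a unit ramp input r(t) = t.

G(s) has one pole at the origin.
This is a Type 1 system. Kv = lim_{s→0} s·G(s) = 12/63 = 4/21.
e_ss = 1/Kv = 1/(4/21) = 21/4 ≈ 5.250.

e_ss = 5.250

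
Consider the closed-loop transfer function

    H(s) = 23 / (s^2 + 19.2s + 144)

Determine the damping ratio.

Compare the denominator to the standard form s^2 + 2ζωₙs + ωₙ².
ωₙ² = 144, so ωₙ = 12 rad/s.
2ζωₙ = 19.2, so ζ = 19.2/(2·12) = 0.8.

ζ = 0.8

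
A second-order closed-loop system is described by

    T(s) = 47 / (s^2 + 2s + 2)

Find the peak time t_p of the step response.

t_p ≈ 3.142 s

Comparing s^2 + 2s + 2 to s^2 + 2ζωₙs + ωₙ²: ωₙ = √2 ≈ 1.414 rad/s and ζ = 2/(2·√2) ≈ 0.7071.
ζωₙ = 2/2 = 1, so ω_d = ωₙ√(1−ζ²) = √(ωₙ² − (ζωₙ)²) = √(2 − 1²) = √1 = 1 rad/s.
t_p = π/ω_d = π/1 ≈ 3.142 s.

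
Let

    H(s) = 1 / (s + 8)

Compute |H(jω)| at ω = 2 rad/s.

Substitute s = j2: numerator = 1, denominator = 8 + j2.
|H(j2)| = |1| / |8 + j2| = 1 / 8.2462 ≈ 0.1213.

|H(j2)| ≈ 0.1213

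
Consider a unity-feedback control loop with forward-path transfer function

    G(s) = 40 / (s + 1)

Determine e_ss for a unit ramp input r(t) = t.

G(s) has no poles at the origin.
This is a Type 0 system; Kv = lim_{s→0} s·G(s) = 0, so the steady-state error for a ramp input is infinite.

e_ss = ∞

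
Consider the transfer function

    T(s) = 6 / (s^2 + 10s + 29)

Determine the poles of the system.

s = -5 ± 2j

The poles are the roots of the denominator s^2 + 10s + 29 = 0.
Using the quadratic formula: s = (-10 ± √(-16))/2 = -5 ± 2j.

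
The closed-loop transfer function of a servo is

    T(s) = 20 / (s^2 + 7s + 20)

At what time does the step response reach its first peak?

t_p ≈ 1.128 s

Comparing s^2 + 7s + 20 to s^2 + 2ζωₙs + ωₙ²: ωₙ = √20 ≈ 4.472 rad/s and ζ = 7/(2·√20) ≈ 0.7826.
ζωₙ = 7/2 = 3.5, so ω_d = ωₙ√(1−ζ²) = √(ωₙ² − (ζωₙ)²) = √(20 − 3.5²) = √7.75 ≈ 2.784 rad/s.
t_p = π/ω_d = π/2.784 ≈ 1.128 s.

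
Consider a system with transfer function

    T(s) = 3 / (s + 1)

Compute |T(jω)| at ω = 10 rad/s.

Substitute s = j10: numerator = 3, denominator = 1 + j10.
|T(j10)| = |3| / |1 + j10| = 3 / 10.050 ≈ 0.2985.

|T(j10)| ≈ 0.2985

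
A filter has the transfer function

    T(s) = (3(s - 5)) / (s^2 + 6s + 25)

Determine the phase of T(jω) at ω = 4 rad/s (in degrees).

∠T(j4) ≈ 71.90°

At s = j4: numerator = -15 + j12, denominator = 9 + j24.
∠T = ∠num − ∠den = 141.34° − (69.444°) = 71.90°.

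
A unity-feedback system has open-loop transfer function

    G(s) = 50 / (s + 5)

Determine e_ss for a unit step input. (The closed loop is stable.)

G(s) has no poles at the origin.
This is a Type 0 system. Kp = lim_{s→0} G(s) = 50/5 = 10.
e_ss = 1/(1 + Kp) = 1/(1 + 10) = 1/11 ≈ 0.09091.

e_ss = 0.09091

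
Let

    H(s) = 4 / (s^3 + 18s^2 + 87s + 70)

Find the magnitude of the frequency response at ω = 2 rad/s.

|H(j2)| ≈ 0.02409

Substitute s = j2: numerator = 4, denominator = -2 + j166.
|H(j2)| = |4| / |-2 + j166| = 4 / 166.01 ≈ 0.02409.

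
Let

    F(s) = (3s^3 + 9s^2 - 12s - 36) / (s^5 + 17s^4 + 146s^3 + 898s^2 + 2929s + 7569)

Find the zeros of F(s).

s = -2, 2, -3

Set the numerator to zero: 3s^3 + 9s^2 - 12s - 36 = 0, i.e. 3·(s^3 + 3s^2 - 4s - 12) = 0.
Factoring: (s + 2)(s - 2)(s + 3) = 0.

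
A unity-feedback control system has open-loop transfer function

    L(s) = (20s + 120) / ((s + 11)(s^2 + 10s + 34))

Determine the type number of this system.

Type 0

The denominator has no factor of s at the origin — no free integrator — so this is a Type 0 system.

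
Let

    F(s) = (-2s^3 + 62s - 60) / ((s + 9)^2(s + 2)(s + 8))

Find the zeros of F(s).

Set the numerator to zero: -2s^3 + 62s - 60 = 0, i.e. -2·(s^3 - 31s + 30) = 0.
Factoring: (s + 6)(s - 1)(s - 5) = 0.

s = -6, 1, 5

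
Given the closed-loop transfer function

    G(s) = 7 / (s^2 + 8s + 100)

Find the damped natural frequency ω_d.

Comparing s^2 + 8s + 100 to s^2 + 2ζωₙs + ωₙ²: ωₙ = 10 rad/s and ζ = 8/(2·10) = 0.4.
ζωₙ = 8/2 = 4, so ω_d = ωₙ√(1−ζ²) = √(ωₙ² − (ζωₙ)²) = √(100 − 4²) = √84 ≈ 9.165 rad/s.

ω_d ≈ 9.165 rad/s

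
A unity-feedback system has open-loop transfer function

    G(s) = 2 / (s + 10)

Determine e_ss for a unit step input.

e_ss = 0.8333

G(s) has no poles at the origin.
This is a Type 0 system. Kp = lim_{s→0} G(s) = 2/10 = 1/5.
e_ss = 1/(1 + Kp) = 1/(1 + 1/5) = 5/6 ≈ 0.8333.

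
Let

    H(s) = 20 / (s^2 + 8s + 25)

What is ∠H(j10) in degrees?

∠H(j10) ≈ -133.2°

At s = j10: numerator = 20, denominator = -75 + j80.
∠H = ∠num − ∠den = 0° − (133.15°) = -133.2°.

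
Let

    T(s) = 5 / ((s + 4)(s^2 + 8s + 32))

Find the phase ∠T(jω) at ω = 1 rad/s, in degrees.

At s = j1: numerator = 5, denominator = 116 + j63.
∠T = ∠num − ∠den = 0° − (28.507°) = -28.51°.

∠T(j1) ≈ -28.51°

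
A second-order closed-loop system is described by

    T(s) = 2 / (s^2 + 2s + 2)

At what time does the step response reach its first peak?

Comparing s^2 + 2s + 2 to s^2 + 2ζωₙs + ωₙ²: ωₙ = √2 ≈ 1.414 rad/s and ζ = 2/(2·√2) ≈ 0.7071.
ζωₙ = 2/2 = 1, so ω_d = ωₙ√(1−ζ²) = √(ωₙ² − (ζωₙ)²) = √(2 − 1²) = √1 = 1 rad/s.
t_p = π/ω_d = π/1 ≈ 3.142 s.

t_p ≈ 3.142 s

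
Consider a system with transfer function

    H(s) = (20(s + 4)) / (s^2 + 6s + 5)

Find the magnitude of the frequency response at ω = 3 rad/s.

|H(j3)| ≈ 5.423

Substitute s = j3: numerator = 80 + j60, denominator = -4 + j18.
|H(j3)| = |80 + j60| / |-4 + j18| = 100 / 18.439 ≈ 5.423.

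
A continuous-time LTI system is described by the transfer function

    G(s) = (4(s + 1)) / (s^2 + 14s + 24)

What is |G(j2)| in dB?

|G(j2)|_dB ≈ -11.7 dB

Substitute s = j2: numerator = 4 + j8, denominator = 20 + j28.
|G(j2)| = |4 + j8| / |20 + j28| = 8.9443 / 34.409 ≈ 0.2599.
In decibels: 20·log₁₀(0.2599) ≈ -11.7 dB.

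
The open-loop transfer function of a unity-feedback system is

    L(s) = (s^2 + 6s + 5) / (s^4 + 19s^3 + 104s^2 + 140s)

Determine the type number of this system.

Factor s from the denominator: s^4 + 19s^3 + 104s^2 + 140s = s·(s^3 + 19s^2 + 104s + 140).
There is 1 pole at the origin, so the system is Type 1.

Type 1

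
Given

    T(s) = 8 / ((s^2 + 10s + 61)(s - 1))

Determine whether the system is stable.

The poles can be read from the denominator factors: s = -5 + 6j, -5 - 6j, 1.
Since the pole(s) at s = 1 lie in the right half-plane, the system is unstable.

unstable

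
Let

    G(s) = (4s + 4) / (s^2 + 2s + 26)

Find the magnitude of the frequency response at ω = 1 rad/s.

|G(j1)| ≈ 0.2256

Substitute s = j1: numerator = 4 + j4, denominator = 25 + j2.
|G(j1)| = |4 + j4| / |25 + j2| = 5.6569 / 25.080 ≈ 0.2256.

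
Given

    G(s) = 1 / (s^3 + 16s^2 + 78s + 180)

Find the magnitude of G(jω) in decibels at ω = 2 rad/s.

|G(j2)|_dB ≈ -45.5 dB

Substitute s = j2: numerator = 1, denominator = 116 + j148.
|G(j2)| = |1| / |116 + j148| = 1 / 188.04 ≈ 0.005318.
In decibels: 20·log₁₀(0.005318) ≈ -45.5 dB.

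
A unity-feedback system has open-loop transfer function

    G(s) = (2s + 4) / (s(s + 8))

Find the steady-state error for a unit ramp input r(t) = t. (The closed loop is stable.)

e_ss = 2

G(s) has one pole at the origin.
This is a Type 1 system. Kv = lim_{s→0} s·G(s) = 4/8 = 1/2.
e_ss = 1/Kv = 1/(1/2) = 2.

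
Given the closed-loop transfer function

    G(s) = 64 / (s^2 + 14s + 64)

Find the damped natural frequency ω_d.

Comparing s^2 + 14s + 64 to s^2 + 2ζωₙs + ωₙ²: ωₙ = 8 rad/s and ζ = 14/(2·8) = 0.875.
ζωₙ = 14/2 = 7, so ω_d = ωₙ√(1−ζ²) = √(ωₙ² − (ζωₙ)²) = √(64 − 7²) = √15 ≈ 3.873 rad/s.

ω_d ≈ 3.873 rad/s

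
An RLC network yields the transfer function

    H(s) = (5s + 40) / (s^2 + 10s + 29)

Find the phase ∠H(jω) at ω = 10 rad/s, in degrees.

∠H(j10) ≈ -74.03°

At s = j10: numerator = 40 + j50, denominator = -71 + j100.
∠H = ∠num − ∠den = 51.340° − (125.37°) = -74.03°.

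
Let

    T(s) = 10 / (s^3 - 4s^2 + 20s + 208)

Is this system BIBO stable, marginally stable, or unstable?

The denominator s^3 - 4s^2 + 20s + 208 factors as (s + 4)(s^2 - 8s + 52), giving poles at s = -4, 4 ± 6j.
Since the pole(s) at s = 4 + 6j, 4 - 6j lie in the right half-plane, the system is unstable.

unstable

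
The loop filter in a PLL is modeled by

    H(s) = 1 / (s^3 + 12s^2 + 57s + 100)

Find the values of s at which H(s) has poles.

The poles are the roots of the denominator s^3 + 12s^2 + 57s + 100 = 0.
Trying s = -4: the polynomial evaluates to 0, so (s + 4) is a factor.
Dividing out leaves s^2 + 8s + 25 = 0.
The quadratic formula then gives s = -4 ± 3j.

s = -4 ± 3j, -4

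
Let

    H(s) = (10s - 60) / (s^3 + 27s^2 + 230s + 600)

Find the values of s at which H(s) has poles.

s = -5, -10, -12

The poles are the roots of the denominator s^3 + 27s^2 + 230s + 600 = 0.
Trying s = -5: the polynomial evaluates to 0, so (s + 5) is a factor.
Dividing out leaves s^2 + 22s + 120 = 0.
Factoring the quadratic: (s + 10)(s + 12) = 0.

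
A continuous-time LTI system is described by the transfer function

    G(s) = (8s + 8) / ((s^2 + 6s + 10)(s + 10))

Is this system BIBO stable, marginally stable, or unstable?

The poles can be read from the denominator factors: s = -3 + j, -3 - j, -10.
Since all poles lie strictly in the left half-plane, the system is stable.

stable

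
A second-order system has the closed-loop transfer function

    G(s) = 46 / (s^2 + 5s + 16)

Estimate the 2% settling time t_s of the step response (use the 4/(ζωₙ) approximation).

Comparing s^2 + 5s + 16 to s^2 + 2ζωₙs + ωₙ²: ωₙ = 4 rad/s and ζ = 5/(2·4) = 0.625.
ζωₙ = 5/2 = 2.5, so t_s ≈ 4/(ζωₙ) = 4/2.5 = 1.600 s.

t_s ≈ 1.600 s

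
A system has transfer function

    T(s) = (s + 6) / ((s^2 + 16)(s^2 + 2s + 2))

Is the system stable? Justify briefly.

The poles can be read from the denominator factors: s = ±4j, -1 ± j.
Since the simple pole(s) at s = ±4j lie on the jω-axis with none in the right half-plane, the system is marginally stable.

marginally stable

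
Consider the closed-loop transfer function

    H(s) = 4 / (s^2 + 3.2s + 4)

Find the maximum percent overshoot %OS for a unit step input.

%OS ≈ 1.52%

Comparing s^2 + 3.2s + 4 to s^2 + 2ζωₙs + ωₙ²: ωₙ = 2 rad/s and ζ = 3.2/(2·2) = 0.8.
%OS = 100·exp(−πζ/√(1−ζ²)) = 100·exp(−π·0.8/√(1−0.8²)) ≈ 1.52%.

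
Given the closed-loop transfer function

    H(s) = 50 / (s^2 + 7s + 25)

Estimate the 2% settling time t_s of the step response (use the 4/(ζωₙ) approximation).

t_s ≈ 1.143 s

Comparing s^2 + 7s + 25 to s^2 + 2ζωₙs + ωₙ²: ωₙ = 5 rad/s and ζ = 7/(2·5) = 0.7.
ζωₙ = 7/2 = 3.5, so t_s ≈ 4/(ζωₙ) = 4/3.5 ≈ 1.143 s.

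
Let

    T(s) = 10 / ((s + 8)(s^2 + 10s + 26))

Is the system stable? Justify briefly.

stable

The poles can be read from the denominator factors: s = -8, -5 + j, -5 - j.
Since all poles lie strictly in the left half-plane, the system is stable.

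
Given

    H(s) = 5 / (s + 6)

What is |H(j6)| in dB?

Substitute s = j6: numerator = 5, denominator = 6 + j6.
|H(j6)| = |5| / |6 + j6| = 5 / 8.4853 ≈ 0.5893.
In decibels: 20·log₁₀(0.5893) ≈ -4.59 dB.

|H(j6)|_dB ≈ -4.59 dB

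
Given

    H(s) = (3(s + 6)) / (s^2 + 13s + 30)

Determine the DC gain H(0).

H(0) = 3/5 ≈ 0.6000

Set s = 0: H(0) = (18) / (30) = 3/5.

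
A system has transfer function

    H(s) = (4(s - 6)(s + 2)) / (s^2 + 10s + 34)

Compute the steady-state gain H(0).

Set s = 0: H(0) = (-48) / (34) = -24/17.

H(0) = -24/17 ≈ -1.412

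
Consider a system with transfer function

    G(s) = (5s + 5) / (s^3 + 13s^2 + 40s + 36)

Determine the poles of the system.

s = -2, -9, -2

The poles are the roots of the denominator s^3 + 13s^2 + 40s + 36 = 0.
Trying s = -2: the polynomial evaluates to 0, so (s + 2) is a factor.
Dividing out leaves s^2 + 11s + 18 = 0.
Factoring the quadratic: (s + 9)(s + 2) = 0.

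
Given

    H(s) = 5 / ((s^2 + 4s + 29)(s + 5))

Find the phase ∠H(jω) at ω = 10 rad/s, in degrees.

∠H(j10) ≈ 146.0°

At s = j10: numerator = 5, denominator = -755 - j510.
∠H = ∠num − ∠den = 0° − (-145.96°) = 146.0°.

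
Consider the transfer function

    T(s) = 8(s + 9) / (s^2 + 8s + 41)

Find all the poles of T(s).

The poles are the roots of the denominator s^2 + 8s + 41 = 0.
Using the quadratic formula: s = (-8 ± √(-100))/2 = -4 ± 5j.

s = -4 ± 5j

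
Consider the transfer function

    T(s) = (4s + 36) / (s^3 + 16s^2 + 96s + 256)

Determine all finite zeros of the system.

s = -9

Set the numerator to zero: 4s + 36 = 0, i.e. 4·(s + 9) = 0.
So s = -9.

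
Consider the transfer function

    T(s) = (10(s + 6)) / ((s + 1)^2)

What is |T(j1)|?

Substitute s = j1: numerator = 60 + j10, denominator = j2.
|T(j1)| = |60 + j10| / |j2| = 60.828 / 2 ≈ 30.41.

|T(j1)| ≈ 30.41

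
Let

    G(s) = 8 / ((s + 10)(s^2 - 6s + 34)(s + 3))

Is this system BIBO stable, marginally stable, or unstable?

The poles can be read from the denominator factors: s = -10, 3 ± 5j, -3.
Since the pole(s) at s = 3 ± 5j lie in the right half-plane, the system is unstable.

unstable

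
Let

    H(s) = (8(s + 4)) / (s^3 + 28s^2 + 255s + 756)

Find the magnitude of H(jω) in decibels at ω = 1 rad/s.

Substitute s = j1: numerator = 32 + j8, denominator = 728 + j254.
|H(j1)| = |32 + j8| / |728 + j254| = 32.985 / 771.04 ≈ 0.04278.
In decibels: 20·log₁₀(0.04278) ≈ -27.4 dB.

|H(j1)|_dB ≈ -27.4 dB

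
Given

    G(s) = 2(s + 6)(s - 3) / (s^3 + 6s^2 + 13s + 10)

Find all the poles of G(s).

The poles are the roots of the denominator s^3 + 6s^2 + 13s + 10 = 0.
Trying s = -2: the polynomial evaluates to 0, so (s + 2) is a factor.
Dividing out leaves s^2 + 4s + 5 = 0.
The quadratic formula then gives s = -2 ± 1j.

s = -2 ± j, -2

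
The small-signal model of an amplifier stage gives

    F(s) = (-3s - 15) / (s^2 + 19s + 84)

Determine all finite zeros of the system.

Set the numerator to zero: -3s - 15 = 0, i.e. -3·(s + 5) = 0.
So s = -5.

s = -5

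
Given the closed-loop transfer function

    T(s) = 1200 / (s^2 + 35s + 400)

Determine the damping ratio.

Compare the denominator to the standard form s^2 + 2ζωₙs + ωₙ².
ωₙ² = 400, so ωₙ = 20 rad/s.
2ζωₙ = 35, so ζ = 35/(2·20) = 0.875.
With ζ = 0.875 the response is underdamped.

ζ = 0.875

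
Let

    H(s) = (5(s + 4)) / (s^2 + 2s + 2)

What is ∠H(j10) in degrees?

∠H(j10) ≈ -100.3°

At s = j10: numerator = 20 + j50, denominator = -98 + j20.
∠H = ∠num − ∠den = 68.199° − (168.47°) = -100.3°.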